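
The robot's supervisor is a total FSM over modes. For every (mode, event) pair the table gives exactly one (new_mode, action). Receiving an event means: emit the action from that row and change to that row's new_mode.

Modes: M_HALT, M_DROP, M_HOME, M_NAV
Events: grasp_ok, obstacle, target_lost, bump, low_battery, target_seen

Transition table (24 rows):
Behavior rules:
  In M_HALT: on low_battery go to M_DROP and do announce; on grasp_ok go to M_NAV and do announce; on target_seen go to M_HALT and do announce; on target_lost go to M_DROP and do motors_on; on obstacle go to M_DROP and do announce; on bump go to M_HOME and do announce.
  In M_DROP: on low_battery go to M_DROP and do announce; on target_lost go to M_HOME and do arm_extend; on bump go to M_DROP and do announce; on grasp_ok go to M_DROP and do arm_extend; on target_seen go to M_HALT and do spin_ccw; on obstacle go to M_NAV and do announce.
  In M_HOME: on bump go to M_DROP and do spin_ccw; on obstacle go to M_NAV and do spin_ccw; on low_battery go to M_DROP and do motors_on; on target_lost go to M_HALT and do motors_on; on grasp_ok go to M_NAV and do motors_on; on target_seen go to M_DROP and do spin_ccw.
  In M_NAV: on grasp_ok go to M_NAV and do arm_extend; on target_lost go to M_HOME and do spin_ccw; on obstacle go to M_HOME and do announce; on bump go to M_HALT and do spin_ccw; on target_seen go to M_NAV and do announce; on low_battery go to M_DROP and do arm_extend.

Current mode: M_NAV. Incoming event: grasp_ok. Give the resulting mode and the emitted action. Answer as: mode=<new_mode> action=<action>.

current mode = M_NAV; filter table to that mode:
  (M_NAV, grasp_ok) → (M_NAV, arm_extend)  ← event matches
  (M_NAV, target_lost) → (M_HOME, spin_ccw)
  (M_NAV, obstacle) → (M_HOME, announce)
  (M_NAV, bump) → (M_HALT, spin_ccw)
  (M_NAV, target_seen) → (M_NAV, announce)
  (M_NAV, low_battery) → (M_DROP, arm_extend)
event = grasp_ok selects (M_NAV, arm_extend)

mode=M_NAV action=arm_extend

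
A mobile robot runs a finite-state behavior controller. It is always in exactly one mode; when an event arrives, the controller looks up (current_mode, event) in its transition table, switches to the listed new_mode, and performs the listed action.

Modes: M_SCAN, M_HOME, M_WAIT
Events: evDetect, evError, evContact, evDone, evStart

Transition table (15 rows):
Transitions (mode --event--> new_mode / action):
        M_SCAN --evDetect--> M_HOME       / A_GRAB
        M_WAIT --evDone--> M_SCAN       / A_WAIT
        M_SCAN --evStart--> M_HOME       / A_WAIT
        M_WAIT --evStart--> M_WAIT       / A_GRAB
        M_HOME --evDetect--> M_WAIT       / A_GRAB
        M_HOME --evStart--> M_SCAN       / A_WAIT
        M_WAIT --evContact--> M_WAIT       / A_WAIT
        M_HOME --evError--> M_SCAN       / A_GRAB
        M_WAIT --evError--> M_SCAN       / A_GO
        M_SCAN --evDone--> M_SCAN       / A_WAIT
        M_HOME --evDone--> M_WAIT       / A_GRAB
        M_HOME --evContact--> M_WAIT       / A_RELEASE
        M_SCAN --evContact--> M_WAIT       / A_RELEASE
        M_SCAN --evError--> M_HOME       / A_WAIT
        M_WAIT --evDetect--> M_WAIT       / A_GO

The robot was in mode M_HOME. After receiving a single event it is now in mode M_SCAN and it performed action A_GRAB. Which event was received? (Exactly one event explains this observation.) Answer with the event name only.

evError

try evDetect: (M_HOME, evDetect) → (M_WAIT, A_GRAB)
try evError: (M_HOME, evError) → (M_SCAN, A_GRAB)  ← matches
try evContact: (M_HOME, evContact) → (M_WAIT, A_RELEASE)
try evDone: (M_HOME, evDone) → (M_WAIT, A_GRAB)
try evStart: (M_HOME, evStart) → (M_SCAN, A_WAIT)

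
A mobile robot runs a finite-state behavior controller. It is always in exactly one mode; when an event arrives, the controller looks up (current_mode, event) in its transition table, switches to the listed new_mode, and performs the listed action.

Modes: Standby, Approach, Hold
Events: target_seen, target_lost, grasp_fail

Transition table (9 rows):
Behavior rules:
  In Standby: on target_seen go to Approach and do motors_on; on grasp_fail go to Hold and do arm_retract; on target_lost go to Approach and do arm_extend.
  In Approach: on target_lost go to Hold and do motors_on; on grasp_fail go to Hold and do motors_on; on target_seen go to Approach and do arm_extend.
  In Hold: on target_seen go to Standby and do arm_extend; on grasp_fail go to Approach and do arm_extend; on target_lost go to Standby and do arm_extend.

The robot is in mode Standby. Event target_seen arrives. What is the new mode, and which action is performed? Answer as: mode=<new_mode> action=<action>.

mode=Approach action=motors_on

current mode = Standby; filter table to that mode:
  (Standby, target_seen) → (Approach, motors_on)  ← event matches
  (Standby, grasp_fail) → (Hold, arm_retract)
  (Standby, target_lost) → (Approach, arm_extend)
event = target_seen selects (Approach, motors_on)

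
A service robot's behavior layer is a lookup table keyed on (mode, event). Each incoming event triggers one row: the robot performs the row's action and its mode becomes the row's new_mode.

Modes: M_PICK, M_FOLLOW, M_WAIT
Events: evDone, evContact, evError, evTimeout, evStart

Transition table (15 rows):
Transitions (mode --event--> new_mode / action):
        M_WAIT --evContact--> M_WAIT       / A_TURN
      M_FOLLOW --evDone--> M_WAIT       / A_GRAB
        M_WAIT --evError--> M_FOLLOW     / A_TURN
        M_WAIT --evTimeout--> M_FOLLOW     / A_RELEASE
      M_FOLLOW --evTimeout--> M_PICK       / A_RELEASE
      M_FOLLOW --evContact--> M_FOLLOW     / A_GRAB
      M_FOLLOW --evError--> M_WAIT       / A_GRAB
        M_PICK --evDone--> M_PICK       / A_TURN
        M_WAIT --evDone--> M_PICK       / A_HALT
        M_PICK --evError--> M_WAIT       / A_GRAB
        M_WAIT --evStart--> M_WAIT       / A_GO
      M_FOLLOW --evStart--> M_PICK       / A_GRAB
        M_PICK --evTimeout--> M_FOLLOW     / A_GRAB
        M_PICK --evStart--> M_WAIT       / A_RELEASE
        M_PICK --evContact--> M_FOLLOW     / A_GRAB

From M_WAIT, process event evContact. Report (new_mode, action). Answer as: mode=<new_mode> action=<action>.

current mode = M_WAIT; filter table to that mode:
  (M_WAIT, evContact) → (M_WAIT, A_TURN)  ← event matches
  (M_WAIT, evError) → (M_FOLLOW, A_TURN)
  (M_WAIT, evTimeout) → (M_FOLLOW, A_RELEASE)
  (M_WAIT, evDone) → (M_PICK, A_HALT)
  (M_WAIT, evStart) → (M_WAIT, A_GO)
event = evContact selects (M_WAIT, A_TURN)

mode=M_WAIT action=A_TURN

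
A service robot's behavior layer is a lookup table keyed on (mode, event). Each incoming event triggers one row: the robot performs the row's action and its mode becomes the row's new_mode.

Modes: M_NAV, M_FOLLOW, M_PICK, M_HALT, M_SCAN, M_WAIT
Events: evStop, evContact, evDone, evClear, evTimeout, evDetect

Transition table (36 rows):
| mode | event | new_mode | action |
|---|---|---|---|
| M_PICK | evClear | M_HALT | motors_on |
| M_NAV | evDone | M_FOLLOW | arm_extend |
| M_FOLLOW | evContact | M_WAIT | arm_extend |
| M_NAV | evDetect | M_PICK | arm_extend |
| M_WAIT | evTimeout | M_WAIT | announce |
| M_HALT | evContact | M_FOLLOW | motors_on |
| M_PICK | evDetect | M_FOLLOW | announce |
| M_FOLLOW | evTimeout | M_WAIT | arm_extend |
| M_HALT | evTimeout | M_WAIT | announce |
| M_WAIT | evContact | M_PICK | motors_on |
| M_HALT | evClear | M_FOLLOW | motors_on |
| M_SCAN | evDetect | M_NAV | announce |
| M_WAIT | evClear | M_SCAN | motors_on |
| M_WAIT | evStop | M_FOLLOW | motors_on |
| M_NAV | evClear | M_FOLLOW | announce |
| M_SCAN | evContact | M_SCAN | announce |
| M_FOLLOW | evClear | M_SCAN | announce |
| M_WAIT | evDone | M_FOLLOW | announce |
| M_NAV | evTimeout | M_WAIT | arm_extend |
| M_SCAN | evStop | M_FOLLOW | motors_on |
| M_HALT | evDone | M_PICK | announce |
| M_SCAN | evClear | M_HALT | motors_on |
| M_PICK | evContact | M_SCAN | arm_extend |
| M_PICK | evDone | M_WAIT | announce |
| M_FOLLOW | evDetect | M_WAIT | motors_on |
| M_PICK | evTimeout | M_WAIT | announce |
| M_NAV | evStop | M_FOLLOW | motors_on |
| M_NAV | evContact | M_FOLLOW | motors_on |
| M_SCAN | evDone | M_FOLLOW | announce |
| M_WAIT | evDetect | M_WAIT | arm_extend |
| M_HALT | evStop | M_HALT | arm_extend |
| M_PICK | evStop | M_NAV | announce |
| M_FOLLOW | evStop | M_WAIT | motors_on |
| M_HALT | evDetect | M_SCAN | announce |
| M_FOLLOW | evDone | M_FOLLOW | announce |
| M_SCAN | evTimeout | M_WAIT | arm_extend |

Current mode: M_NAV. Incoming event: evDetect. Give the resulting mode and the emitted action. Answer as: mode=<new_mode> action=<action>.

current mode = M_NAV; filter table to that mode:
  (M_NAV, evDone) → (M_FOLLOW, arm_extend)
  (M_NAV, evDetect) → (M_PICK, arm_extend)  ← event matches
  (M_NAV, evClear) → (M_FOLLOW, announce)
  (M_NAV, evTimeout) → (M_WAIT, arm_extend)
  (M_NAV, evStop) → (M_FOLLOW, motors_on)
  (M_NAV, evContact) → (M_FOLLOW, motors_on)
event = evDetect selects (M_PICK, arm_extend)

mode=M_PICK action=arm_extend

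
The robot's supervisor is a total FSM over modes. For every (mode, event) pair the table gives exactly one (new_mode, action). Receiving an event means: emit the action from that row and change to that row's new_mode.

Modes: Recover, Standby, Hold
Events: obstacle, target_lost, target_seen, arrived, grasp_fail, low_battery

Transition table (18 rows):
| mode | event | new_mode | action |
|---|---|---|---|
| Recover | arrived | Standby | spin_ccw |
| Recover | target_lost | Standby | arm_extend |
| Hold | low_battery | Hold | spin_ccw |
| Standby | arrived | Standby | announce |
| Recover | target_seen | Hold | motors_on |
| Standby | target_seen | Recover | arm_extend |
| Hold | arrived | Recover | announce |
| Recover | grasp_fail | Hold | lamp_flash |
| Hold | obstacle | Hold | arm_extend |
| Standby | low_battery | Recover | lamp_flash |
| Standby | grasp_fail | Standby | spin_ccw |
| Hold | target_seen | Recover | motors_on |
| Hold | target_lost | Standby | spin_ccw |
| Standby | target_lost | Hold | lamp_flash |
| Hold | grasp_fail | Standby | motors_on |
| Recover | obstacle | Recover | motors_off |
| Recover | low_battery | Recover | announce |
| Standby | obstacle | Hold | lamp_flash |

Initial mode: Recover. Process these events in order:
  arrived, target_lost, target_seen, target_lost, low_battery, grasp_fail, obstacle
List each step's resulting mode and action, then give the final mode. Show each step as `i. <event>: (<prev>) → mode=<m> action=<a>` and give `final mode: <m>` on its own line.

final mode: Hold

1. arrived: (Recover) → mode=Standby action=spin_ccw
2. target_lost: (Standby) → mode=Hold action=lamp_flash
3. target_seen: (Hold) → mode=Recover action=motors_on
4. target_lost: (Recover) → mode=Standby action=arm_extend
5. low_battery: (Standby) → mode=Recover action=lamp_flash
6. grasp_fail: (Recover) → mode=Hold action=lamp_flash
7. obstacle: (Hold) → mode=Hold action=arm_extend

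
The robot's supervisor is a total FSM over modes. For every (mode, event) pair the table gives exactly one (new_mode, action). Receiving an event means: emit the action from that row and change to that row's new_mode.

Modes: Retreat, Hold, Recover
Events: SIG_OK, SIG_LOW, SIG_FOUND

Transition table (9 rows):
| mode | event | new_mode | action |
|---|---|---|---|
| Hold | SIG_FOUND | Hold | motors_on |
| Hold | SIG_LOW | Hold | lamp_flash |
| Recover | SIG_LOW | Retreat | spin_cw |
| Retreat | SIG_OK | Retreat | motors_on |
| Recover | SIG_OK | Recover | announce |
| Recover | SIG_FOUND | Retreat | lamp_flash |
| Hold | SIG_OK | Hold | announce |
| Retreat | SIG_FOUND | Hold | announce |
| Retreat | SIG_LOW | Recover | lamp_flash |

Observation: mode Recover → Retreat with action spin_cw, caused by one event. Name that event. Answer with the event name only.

try SIG_OK: (Recover, SIG_OK) → (Recover, announce)
try SIG_LOW: (Recover, SIG_LOW) → (Retreat, spin_cw)  ← matches
try SIG_FOUND: (Recover, SIG_FOUND) → (Retreat, lamp_flash)

SIG_LOW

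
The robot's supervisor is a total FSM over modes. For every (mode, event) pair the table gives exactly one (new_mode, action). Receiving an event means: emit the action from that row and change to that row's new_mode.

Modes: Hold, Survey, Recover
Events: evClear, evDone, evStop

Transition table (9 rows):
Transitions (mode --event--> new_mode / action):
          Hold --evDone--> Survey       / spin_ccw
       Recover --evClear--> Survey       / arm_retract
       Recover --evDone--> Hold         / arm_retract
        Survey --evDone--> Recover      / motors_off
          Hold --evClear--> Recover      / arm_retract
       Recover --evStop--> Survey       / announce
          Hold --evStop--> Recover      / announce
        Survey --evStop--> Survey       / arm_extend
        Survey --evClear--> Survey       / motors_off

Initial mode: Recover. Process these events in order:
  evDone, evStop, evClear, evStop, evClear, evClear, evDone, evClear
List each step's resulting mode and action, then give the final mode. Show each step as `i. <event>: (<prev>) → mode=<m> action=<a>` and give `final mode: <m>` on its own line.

final mode: Survey

1. evDone: (Recover) → mode=Hold action=arm_retract
2. evStop: (Hold) → mode=Recover action=announce
3. evClear: (Recover) → mode=Survey action=arm_retract
4. evStop: (Survey) → mode=Survey action=arm_extend
5. evClear: (Survey) → mode=Survey action=motors_off
6. evClear: (Survey) → mode=Survey action=motors_off
7. evDone: (Survey) → mode=Recover action=motors_off
8. evClear: (Recover) → mode=Survey action=arm_retract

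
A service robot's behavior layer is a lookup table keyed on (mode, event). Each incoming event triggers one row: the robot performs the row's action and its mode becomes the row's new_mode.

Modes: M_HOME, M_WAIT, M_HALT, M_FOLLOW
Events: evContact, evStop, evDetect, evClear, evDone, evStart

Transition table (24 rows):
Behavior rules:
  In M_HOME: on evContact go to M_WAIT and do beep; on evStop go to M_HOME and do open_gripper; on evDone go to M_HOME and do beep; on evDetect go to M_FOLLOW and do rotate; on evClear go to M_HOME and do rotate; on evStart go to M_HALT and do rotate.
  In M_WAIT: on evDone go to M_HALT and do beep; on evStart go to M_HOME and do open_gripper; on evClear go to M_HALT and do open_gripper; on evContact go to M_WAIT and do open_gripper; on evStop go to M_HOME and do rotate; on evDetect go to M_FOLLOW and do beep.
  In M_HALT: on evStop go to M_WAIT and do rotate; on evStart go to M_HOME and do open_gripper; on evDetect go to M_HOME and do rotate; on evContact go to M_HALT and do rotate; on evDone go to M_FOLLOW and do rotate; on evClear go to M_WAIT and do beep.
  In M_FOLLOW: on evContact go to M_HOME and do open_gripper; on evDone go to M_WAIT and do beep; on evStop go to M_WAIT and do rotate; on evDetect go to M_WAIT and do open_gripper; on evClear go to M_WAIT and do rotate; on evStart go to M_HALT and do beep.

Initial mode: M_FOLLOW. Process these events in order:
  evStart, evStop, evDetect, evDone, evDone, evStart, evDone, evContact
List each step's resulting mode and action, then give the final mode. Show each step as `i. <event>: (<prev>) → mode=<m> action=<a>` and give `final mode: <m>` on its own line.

1. evStart: (M_FOLLOW) → mode=M_HALT action=beep
2. evStop: (M_HALT) → mode=M_WAIT action=rotate
3. evDetect: (M_WAIT) → mode=M_FOLLOW action=beep
4. evDone: (M_FOLLOW) → mode=M_WAIT action=beep
5. evDone: (M_WAIT) → mode=M_HALT action=beep
6. evStart: (M_HALT) → mode=M_HOME action=open_gripper
7. evDone: (M_HOME) → mode=M_HOME action=beep
8. evContact: (M_HOME) → mode=M_WAIT action=beep

final mode: M_WAIT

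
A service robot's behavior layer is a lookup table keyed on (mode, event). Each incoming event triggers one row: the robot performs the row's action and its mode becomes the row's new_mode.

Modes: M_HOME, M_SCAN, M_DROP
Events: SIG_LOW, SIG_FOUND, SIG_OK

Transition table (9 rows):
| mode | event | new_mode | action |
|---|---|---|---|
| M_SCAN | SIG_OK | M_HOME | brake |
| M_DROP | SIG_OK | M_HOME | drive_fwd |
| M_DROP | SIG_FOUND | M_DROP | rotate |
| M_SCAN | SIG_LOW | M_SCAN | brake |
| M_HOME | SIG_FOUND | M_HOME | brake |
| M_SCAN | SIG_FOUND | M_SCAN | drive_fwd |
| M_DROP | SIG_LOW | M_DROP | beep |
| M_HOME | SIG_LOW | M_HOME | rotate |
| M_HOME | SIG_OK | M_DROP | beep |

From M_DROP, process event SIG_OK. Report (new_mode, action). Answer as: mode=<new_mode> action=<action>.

mode=M_HOME action=drive_fwd

current mode = M_DROP; filter table to that mode:
  (M_DROP, SIG_OK) → (M_HOME, drive_fwd)  ← event matches
  (M_DROP, SIG_FOUND) → (M_DROP, rotate)
  (M_DROP, SIG_LOW) → (M_DROP, beep)
event = SIG_OK selects (M_HOME, drive_fwd)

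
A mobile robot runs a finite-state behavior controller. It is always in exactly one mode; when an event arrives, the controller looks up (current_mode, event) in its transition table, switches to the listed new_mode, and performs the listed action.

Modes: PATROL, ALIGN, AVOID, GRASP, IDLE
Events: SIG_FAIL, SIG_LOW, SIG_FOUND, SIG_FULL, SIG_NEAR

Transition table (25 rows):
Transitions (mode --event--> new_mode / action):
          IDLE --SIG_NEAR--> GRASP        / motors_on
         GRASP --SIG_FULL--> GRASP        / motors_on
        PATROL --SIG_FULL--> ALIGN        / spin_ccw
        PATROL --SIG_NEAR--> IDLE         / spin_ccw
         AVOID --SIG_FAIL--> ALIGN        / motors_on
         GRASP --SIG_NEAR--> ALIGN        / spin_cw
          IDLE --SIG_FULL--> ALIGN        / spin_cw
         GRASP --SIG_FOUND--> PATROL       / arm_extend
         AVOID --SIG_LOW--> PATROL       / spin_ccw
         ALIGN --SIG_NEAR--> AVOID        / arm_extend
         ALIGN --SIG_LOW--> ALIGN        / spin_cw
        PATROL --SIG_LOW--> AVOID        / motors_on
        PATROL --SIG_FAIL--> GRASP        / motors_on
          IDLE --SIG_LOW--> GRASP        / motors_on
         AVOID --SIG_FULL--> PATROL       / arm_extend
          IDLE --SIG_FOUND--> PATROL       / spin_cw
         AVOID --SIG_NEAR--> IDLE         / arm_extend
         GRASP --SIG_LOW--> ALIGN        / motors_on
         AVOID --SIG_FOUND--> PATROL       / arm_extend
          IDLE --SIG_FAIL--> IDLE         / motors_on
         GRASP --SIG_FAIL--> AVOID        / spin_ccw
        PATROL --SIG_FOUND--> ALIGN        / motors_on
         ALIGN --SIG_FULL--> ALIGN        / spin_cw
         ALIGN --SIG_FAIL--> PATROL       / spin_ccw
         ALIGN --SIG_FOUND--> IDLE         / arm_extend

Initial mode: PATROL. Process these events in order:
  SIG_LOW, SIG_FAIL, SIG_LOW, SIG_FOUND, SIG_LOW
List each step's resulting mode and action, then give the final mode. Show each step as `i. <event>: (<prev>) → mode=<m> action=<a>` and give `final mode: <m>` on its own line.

final mode: GRASP

1. SIG_LOW: (PATROL) → mode=AVOID action=motors_on
2. SIG_FAIL: (AVOID) → mode=ALIGN action=motors_on
3. SIG_LOW: (ALIGN) → mode=ALIGN action=spin_cw
4. SIG_FOUND: (ALIGN) → mode=IDLE action=arm_extend
5. SIG_LOW: (IDLE) → mode=GRASP action=motors_on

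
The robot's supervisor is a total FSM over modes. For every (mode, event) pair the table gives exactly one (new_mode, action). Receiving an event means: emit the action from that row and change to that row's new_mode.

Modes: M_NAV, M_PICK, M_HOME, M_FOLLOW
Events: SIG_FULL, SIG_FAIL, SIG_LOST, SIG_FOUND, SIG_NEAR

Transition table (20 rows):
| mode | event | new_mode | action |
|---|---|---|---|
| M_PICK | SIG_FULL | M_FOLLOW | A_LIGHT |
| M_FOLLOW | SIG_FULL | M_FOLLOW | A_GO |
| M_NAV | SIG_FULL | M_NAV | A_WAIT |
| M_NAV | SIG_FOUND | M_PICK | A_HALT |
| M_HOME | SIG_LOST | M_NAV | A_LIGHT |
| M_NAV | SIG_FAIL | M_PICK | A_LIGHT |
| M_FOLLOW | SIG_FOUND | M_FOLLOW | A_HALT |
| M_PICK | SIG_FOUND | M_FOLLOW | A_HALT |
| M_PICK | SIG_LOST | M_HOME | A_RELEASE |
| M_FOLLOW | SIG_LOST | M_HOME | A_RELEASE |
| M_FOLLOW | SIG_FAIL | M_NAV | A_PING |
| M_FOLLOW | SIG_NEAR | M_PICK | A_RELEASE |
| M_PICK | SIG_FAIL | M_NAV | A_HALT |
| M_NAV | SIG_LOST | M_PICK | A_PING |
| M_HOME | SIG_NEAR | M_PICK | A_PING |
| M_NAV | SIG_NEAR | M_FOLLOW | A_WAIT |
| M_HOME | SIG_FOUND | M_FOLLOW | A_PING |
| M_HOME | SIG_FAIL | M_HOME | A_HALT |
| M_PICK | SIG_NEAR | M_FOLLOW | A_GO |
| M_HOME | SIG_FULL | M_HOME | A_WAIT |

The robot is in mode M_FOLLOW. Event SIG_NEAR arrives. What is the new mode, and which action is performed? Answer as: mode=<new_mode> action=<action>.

mode=M_PICK action=A_RELEASE

current mode = M_FOLLOW; filter table to that mode:
  (M_FOLLOW, SIG_FULL) → (M_FOLLOW, A_GO)
  (M_FOLLOW, SIG_FOUND) → (M_FOLLOW, A_HALT)
  (M_FOLLOW, SIG_LOST) → (M_HOME, A_RELEASE)
  (M_FOLLOW, SIG_FAIL) → (M_NAV, A_PING)
  (M_FOLLOW, SIG_NEAR) → (M_PICK, A_RELEASE)  ← event matches
event = SIG_NEAR selects (M_PICK, A_RELEASE)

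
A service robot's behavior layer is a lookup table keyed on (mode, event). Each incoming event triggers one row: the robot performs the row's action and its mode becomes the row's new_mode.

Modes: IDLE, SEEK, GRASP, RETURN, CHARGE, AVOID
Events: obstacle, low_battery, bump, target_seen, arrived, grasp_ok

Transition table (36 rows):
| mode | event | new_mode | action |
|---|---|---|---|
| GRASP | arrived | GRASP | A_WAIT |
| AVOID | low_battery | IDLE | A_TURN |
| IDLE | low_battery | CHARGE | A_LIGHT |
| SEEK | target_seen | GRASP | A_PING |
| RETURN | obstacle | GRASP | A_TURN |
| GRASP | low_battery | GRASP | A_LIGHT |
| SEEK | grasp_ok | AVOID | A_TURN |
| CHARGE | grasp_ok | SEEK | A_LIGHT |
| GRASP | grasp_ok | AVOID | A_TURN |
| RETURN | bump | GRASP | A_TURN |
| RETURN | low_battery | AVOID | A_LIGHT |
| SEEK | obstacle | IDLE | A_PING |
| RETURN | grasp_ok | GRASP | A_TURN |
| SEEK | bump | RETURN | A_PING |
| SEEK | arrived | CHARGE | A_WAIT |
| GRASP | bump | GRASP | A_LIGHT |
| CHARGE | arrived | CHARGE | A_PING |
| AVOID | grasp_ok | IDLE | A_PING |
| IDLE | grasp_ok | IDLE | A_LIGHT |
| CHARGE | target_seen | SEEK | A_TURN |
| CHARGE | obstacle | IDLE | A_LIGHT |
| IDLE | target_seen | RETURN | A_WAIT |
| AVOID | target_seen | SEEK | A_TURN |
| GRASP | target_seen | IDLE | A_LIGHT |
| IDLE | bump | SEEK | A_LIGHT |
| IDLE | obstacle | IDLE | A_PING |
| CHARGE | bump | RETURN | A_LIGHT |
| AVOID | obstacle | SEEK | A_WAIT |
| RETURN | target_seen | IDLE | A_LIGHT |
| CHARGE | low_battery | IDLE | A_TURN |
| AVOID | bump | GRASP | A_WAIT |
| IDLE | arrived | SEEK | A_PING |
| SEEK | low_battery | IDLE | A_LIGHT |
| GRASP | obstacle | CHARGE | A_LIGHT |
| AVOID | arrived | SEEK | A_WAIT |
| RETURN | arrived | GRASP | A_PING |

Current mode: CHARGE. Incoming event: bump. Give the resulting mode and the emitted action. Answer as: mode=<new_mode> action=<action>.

current mode = CHARGE; filter table to that mode:
  (CHARGE, grasp_ok) → (SEEK, A_LIGHT)
  (CHARGE, arrived) → (CHARGE, A_PING)
  (CHARGE, target_seen) → (SEEK, A_TURN)
  (CHARGE, obstacle) → (IDLE, A_LIGHT)
  (CHARGE, bump) → (RETURN, A_LIGHT)  ← event matches
  (CHARGE, low_battery) → (IDLE, A_TURN)
event = bump selects (RETURN, A_LIGHT)

mode=RETURN action=A_LIGHT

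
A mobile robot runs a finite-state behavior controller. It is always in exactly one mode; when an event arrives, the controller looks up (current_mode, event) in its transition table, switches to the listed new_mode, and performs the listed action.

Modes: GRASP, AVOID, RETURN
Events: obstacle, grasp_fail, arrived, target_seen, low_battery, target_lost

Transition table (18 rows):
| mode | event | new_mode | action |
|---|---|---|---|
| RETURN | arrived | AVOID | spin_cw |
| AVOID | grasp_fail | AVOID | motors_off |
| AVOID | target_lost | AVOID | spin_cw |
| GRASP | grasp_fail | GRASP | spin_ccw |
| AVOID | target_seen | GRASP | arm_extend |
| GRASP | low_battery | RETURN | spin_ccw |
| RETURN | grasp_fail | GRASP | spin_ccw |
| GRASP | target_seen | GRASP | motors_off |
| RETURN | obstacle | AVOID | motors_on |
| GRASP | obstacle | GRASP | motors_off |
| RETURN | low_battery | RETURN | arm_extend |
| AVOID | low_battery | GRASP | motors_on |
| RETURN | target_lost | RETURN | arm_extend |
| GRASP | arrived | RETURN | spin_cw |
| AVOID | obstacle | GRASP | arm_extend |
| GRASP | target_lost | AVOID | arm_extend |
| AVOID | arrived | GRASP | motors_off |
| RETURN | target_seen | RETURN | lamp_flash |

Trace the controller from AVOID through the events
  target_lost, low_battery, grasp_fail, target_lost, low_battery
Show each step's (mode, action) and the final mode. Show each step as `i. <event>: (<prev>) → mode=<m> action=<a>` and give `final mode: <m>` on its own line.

1. target_lost: (AVOID) → mode=AVOID action=spin_cw
2. low_battery: (AVOID) → mode=GRASP action=motors_on
3. grasp_fail: (GRASP) → mode=GRASP action=spin_ccw
4. target_lost: (GRASP) → mode=AVOID action=arm_extend
5. low_battery: (AVOID) → mode=GRASP action=motors_on

final mode: GRASP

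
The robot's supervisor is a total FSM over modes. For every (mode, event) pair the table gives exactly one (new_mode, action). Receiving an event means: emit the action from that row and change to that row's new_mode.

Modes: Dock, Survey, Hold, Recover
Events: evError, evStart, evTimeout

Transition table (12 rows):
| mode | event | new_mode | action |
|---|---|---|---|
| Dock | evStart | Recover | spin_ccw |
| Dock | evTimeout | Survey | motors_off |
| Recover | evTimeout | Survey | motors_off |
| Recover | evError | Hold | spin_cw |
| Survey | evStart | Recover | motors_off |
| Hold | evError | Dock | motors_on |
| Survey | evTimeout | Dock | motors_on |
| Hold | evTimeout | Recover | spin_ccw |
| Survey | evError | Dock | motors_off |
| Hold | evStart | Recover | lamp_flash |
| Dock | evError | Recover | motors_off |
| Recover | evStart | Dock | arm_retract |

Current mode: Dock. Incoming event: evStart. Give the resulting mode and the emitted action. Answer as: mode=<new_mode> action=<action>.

mode=Recover action=spin_ccw

current mode = Dock; filter table to that mode:
  (Dock, evStart) → (Recover, spin_ccw)  ← event matches
  (Dock, evTimeout) → (Survey, motors_off)
  (Dock, evError) → (Recover, motors_off)
event = evStart selects (Recover, spin_ccw)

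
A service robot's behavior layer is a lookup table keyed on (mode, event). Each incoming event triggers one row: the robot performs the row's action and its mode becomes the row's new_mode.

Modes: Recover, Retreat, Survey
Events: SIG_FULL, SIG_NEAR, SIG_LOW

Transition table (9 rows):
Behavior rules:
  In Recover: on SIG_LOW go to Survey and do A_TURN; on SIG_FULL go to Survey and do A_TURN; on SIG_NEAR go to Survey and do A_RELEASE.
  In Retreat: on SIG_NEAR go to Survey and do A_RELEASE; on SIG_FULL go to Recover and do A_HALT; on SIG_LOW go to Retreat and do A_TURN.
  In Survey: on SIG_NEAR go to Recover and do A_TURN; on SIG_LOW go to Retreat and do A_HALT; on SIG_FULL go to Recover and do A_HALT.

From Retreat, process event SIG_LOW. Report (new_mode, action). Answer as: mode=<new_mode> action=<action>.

mode=Retreat action=A_TURN

current mode = Retreat; filter table to that mode:
  (Retreat, SIG_NEAR) → (Survey, A_RELEASE)
  (Retreat, SIG_FULL) → (Recover, A_HALT)
  (Retreat, SIG_LOW) → (Retreat, A_TURN)  ← event matches
event = SIG_LOW selects (Retreat, A_TURN)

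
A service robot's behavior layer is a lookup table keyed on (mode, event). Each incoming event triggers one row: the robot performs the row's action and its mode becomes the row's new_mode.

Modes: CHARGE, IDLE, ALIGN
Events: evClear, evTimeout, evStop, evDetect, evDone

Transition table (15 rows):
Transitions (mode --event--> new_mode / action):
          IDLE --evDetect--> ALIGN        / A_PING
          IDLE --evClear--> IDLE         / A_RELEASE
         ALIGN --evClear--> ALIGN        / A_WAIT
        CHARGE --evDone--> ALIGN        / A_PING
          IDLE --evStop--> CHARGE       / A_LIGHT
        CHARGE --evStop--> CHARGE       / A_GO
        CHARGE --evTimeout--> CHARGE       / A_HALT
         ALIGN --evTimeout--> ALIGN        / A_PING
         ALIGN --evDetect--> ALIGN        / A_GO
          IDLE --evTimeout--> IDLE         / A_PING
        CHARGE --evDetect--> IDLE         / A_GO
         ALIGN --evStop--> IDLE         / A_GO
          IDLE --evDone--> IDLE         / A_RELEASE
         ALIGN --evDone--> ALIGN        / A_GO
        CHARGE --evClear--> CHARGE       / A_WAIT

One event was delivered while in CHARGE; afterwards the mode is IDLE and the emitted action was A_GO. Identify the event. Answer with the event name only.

try evClear: (CHARGE, evClear) → (CHARGE, A_WAIT)
try evTimeout: (CHARGE, evTimeout) → (CHARGE, A_HALT)
try evStop: (CHARGE, evStop) → (CHARGE, A_GO)
try evDetect: (CHARGE, evDetect) → (IDLE, A_GO)  ← matches
try evDone: (CHARGE, evDone) → (ALIGN, A_PING)

evDetect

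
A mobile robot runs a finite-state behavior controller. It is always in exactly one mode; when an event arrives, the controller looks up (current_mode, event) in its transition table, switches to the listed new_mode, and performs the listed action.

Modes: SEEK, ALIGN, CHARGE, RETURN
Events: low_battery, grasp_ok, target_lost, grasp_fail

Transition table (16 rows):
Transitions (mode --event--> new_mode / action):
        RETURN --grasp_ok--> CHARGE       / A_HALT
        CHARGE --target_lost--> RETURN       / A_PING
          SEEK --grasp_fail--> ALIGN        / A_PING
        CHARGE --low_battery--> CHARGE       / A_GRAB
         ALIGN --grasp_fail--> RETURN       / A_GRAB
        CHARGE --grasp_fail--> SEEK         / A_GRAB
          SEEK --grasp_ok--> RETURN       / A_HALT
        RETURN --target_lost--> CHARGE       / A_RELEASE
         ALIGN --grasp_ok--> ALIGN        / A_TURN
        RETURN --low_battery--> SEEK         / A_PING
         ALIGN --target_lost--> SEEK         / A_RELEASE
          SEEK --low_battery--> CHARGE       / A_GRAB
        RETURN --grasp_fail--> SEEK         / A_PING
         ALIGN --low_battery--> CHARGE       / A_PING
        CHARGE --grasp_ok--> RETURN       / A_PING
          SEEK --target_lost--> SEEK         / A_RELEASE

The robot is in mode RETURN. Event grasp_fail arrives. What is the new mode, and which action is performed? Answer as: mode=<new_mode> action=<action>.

mode=SEEK action=A_PING

current mode = RETURN; filter table to that mode:
  (RETURN, grasp_ok) → (CHARGE, A_HALT)
  (RETURN, target_lost) → (CHARGE, A_RELEASE)
  (RETURN, low_battery) → (SEEK, A_PING)
  (RETURN, grasp_fail) → (SEEK, A_PING)  ← event matches
event = grasp_fail selects (SEEK, A_PING)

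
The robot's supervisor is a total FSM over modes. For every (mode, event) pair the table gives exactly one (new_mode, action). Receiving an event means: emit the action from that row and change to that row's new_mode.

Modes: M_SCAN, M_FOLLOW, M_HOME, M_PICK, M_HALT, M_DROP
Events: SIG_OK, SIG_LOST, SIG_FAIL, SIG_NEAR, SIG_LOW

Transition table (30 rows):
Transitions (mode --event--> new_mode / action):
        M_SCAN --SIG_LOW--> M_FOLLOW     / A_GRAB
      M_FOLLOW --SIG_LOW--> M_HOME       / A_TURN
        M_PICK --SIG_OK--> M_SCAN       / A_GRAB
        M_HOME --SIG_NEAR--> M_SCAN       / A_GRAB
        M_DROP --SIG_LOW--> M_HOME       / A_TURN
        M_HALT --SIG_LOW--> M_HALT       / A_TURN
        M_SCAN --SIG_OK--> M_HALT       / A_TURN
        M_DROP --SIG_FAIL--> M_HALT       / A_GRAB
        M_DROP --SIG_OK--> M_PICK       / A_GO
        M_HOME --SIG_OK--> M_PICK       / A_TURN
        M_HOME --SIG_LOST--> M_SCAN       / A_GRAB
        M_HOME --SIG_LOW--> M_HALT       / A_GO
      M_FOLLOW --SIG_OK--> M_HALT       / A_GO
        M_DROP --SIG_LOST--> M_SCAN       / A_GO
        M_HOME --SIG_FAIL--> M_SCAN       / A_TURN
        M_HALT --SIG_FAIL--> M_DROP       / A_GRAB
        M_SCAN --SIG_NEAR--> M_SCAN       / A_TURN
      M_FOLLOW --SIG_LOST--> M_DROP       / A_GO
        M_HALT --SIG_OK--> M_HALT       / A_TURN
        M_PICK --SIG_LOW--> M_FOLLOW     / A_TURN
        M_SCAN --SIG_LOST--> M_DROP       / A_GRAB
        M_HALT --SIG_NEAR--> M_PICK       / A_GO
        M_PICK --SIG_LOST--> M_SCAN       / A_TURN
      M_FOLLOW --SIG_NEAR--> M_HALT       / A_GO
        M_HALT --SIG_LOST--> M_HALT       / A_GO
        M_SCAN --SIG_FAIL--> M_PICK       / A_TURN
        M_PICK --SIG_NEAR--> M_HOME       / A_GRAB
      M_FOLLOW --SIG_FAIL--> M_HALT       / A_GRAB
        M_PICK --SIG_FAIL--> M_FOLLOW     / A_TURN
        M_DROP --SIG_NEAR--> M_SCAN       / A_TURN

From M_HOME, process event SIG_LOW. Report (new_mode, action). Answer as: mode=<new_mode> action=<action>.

current mode = M_HOME; filter table to that mode:
  (M_HOME, SIG_NEAR) → (M_SCAN, A_GRAB)
  (M_HOME, SIG_OK) → (M_PICK, A_TURN)
  (M_HOME, SIG_LOST) → (M_SCAN, A_GRAB)
  (M_HOME, SIG_LOW) → (M_HALT, A_GO)  ← event matches
  (M_HOME, SIG_FAIL) → (M_SCAN, A_TURN)
event = SIG_LOW selects (M_HALT, A_GO)

mode=M_HALT action=A_GO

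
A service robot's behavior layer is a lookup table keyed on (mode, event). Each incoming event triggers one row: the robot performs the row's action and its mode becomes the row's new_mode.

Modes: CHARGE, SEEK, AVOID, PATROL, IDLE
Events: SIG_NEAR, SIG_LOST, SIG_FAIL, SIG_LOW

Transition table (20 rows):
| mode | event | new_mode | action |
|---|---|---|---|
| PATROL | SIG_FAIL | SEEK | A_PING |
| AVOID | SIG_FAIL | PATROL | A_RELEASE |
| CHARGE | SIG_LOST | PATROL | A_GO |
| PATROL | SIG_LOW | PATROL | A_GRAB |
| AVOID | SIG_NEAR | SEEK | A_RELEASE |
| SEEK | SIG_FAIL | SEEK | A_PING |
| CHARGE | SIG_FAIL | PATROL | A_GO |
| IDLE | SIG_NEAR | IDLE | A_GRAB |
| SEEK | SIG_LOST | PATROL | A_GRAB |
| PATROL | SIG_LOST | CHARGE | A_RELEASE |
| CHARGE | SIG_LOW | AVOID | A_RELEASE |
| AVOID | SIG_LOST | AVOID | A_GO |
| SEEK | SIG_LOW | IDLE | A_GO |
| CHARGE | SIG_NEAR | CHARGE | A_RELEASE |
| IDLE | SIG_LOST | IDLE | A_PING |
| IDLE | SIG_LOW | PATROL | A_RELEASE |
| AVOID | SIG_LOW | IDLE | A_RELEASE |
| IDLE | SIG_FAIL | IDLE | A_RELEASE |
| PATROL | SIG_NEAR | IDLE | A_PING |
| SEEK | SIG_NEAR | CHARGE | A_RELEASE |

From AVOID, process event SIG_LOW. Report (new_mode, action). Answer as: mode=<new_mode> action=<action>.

current mode = AVOID; filter table to that mode:
  (AVOID, SIG_FAIL) → (PATROL, A_RELEASE)
  (AVOID, SIG_NEAR) → (SEEK, A_RELEASE)
  (AVOID, SIG_LOST) → (AVOID, A_GO)
  (AVOID, SIG_LOW) → (IDLE, A_RELEASE)  ← event matches
event = SIG_LOW selects (IDLE, A_RELEASE)

mode=IDLE action=A_RELEASE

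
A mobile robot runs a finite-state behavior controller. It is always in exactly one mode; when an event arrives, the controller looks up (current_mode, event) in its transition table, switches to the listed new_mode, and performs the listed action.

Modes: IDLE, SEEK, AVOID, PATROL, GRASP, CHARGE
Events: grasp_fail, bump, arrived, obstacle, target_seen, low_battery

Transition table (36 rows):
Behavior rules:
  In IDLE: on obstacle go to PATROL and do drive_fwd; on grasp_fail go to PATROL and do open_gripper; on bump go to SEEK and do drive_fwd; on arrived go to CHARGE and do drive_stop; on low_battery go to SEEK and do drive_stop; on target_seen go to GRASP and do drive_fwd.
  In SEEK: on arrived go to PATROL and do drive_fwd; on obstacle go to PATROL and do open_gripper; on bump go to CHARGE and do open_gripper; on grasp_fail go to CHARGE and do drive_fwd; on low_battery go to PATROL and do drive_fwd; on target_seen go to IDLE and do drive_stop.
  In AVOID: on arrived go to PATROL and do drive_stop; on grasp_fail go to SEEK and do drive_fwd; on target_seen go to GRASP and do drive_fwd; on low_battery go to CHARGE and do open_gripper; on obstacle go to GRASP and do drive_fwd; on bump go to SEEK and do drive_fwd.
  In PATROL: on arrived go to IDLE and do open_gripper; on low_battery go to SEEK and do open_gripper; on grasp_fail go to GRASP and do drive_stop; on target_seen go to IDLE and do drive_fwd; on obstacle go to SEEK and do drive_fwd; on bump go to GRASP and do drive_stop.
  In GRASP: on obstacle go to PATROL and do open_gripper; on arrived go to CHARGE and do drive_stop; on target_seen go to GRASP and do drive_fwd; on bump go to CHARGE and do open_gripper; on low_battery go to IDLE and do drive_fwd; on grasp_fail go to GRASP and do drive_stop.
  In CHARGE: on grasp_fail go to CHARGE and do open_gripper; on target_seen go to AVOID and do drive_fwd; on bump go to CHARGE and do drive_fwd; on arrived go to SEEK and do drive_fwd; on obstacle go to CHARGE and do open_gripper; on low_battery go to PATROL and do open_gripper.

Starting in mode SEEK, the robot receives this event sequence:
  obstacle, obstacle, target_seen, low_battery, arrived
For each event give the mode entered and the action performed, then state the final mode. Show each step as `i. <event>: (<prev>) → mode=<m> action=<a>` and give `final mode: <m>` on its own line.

final mode: PATROL

1. obstacle: (SEEK) → mode=PATROL action=open_gripper
2. obstacle: (PATROL) → mode=SEEK action=drive_fwd
3. target_seen: (SEEK) → mode=IDLE action=drive_stop
4. low_battery: (IDLE) → mode=SEEK action=drive_stop
5. arrived: (SEEK) → mode=PATROL action=drive_fwd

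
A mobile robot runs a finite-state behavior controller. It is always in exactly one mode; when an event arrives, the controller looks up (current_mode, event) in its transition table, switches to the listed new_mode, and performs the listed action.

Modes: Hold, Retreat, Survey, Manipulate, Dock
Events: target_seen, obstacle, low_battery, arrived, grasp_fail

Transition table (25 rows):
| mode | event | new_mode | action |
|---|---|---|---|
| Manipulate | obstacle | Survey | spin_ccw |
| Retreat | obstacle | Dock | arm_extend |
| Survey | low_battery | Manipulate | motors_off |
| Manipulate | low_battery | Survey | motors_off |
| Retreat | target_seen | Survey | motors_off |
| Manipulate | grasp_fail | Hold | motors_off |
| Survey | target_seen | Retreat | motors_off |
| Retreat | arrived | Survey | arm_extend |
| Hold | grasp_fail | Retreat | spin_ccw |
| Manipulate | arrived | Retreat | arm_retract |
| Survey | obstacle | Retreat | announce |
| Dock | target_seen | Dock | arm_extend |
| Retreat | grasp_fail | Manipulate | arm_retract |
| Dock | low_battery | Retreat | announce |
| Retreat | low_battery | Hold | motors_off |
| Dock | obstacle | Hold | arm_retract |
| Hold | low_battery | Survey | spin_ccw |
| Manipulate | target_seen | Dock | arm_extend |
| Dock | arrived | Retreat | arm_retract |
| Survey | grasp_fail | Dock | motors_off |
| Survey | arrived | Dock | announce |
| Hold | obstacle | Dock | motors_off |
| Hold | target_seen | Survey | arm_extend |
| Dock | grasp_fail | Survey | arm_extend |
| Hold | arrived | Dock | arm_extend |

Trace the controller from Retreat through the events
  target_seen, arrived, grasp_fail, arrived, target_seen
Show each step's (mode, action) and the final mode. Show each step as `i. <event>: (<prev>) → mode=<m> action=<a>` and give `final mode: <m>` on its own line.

final mode: Dock

1. target_seen: (Retreat) → mode=Survey action=motors_off
2. arrived: (Survey) → mode=Dock action=announce
3. grasp_fail: (Dock) → mode=Survey action=arm_extend
4. arrived: (Survey) → mode=Dock action=announce
5. target_seen: (Dock) → mode=Dock action=arm_extend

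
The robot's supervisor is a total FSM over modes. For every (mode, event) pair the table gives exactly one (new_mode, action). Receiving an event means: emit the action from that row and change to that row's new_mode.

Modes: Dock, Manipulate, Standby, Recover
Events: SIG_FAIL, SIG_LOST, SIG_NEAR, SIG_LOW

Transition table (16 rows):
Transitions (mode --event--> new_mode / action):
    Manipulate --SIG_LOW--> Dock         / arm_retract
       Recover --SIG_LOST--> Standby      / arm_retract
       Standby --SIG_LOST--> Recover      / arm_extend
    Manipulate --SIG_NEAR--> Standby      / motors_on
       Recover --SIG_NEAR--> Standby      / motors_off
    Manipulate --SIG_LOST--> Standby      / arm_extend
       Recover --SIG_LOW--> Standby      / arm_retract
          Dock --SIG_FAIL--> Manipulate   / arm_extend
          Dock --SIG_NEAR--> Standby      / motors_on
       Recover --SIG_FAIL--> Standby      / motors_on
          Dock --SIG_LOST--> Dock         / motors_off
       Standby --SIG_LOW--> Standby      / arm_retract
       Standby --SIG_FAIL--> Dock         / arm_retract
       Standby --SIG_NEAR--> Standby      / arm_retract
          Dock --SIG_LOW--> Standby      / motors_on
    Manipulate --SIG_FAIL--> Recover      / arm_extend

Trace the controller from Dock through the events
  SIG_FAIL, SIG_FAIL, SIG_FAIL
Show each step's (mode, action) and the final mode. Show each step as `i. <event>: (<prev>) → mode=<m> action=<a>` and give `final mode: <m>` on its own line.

1. SIG_FAIL: (Dock) → mode=Manipulate action=arm_extend
2. SIG_FAIL: (Manipulate) → mode=Recover action=arm_extend
3. SIG_FAIL: (Recover) → mode=Standby action=motors_on

final mode: Standby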